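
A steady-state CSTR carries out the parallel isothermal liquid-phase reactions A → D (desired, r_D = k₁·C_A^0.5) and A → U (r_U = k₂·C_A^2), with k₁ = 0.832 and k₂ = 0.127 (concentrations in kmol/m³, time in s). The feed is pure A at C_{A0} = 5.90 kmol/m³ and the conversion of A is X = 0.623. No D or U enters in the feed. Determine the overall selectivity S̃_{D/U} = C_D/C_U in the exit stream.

Exit C_A = C_{A0}(1−X) = 5.90×0.377 = 2.224 kmol/m³.
A CSTR operates uniformly at the exit composition, giving r_D = 1.241 and r_U = 0.6283 (each k·C_A^n at C_A = 2.224).
Overall selectivity = C_D/C_U = r_Dτ/(r_Uτ) = r_D/r_U = 1.97.

1.97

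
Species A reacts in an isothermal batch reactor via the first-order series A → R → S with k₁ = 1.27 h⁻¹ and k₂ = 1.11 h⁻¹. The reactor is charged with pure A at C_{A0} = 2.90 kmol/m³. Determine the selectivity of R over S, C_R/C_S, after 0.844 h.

Solving the coupled first-order balances gives C_R(t) = [k₁/(k₂−k₁)]·C_{A0}·(e^(−k₁t) − e^(−k₂t)).
e^(−k₁t) = e^(−1.27×0.844) = e^(−1.072) = 0.3424; e^(−k₂t) = e^(−0.9368) = 0.3919.
C_R = 1.27×2.90/(1.11−1.27) × (0.3424−0.3919) = (-23.02)×(-0.04950) = 1.139 kmol/m³.
C_A = C_{A0}e^(−k₁t) = 0.9929 kmol/m³, so C_S = C_{A0}−C_A−C_R = 0.7677 kmol/m³; C_R/C_S = 1.48.

1.48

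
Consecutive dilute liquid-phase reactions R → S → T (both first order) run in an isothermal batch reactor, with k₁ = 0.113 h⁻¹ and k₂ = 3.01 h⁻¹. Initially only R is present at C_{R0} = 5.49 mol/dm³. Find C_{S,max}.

Evaluating C_S at t_opt = ln(k₂/k₁)/(k₂−k₁) gives C_{S,max}/C_{R0} = (k₁/k₂)^[k₂/(k₂−k₁)].
= (0.113/3.01)^(3.01/(3.01−0.113)) = (0.03754)^(1.039) = 0.03303.
C_{S,max} = 0.03303×5.49 = 0.181 mol/dm³.

0.181 mol/dm³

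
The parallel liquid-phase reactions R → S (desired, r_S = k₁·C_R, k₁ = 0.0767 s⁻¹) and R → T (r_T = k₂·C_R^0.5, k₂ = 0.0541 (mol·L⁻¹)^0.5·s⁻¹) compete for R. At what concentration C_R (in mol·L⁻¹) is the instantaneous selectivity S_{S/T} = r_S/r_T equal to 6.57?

S_{S/T} = (k₁/k₂)·C_R^0.5 ⇒ C_R = (S·k₂/k₁)^(2).
= (6.57×0.0541/0.0767)^(2) = (4.634)^(2) = 21.5 mol·L⁻¹.

21.5 mol·L⁻¹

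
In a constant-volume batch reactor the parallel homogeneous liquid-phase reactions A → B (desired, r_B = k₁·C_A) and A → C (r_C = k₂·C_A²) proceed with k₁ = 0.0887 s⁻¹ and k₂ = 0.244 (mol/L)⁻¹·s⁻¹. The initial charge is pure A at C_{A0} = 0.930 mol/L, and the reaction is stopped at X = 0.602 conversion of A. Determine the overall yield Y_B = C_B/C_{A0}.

C_A = C_{A0}(1−X) = 0.3701 mol/L.
Along a PFR/batch, dC_B/dC_A = −r_B/(r_B+r_C) = −k₁/(k₁+k₂·C_A).
Integrating from C_{A0} to C_A: C_B = (0.0887/0.244)·ln[(0.0887+0.244·0.930)/(0.0887+0.244·0.370)] = 0.3635·ln(0.3156/0.1790) = 0.2061 mol/L.
Y_B = C_B/C_{A0} = 0.2061/0.930 = 0.222.

0.222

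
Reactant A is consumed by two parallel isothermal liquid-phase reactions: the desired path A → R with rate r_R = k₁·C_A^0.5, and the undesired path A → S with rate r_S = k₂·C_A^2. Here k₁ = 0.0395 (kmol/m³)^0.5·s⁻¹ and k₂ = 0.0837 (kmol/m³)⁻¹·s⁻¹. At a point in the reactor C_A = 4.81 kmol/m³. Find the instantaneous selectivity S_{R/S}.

0.0447

S_{R/S} = r_R/r_S = (k₁·C_A^0.5)/(k₂·C_A^2) = (k₁/k₂)·C_A^-1.5.
= (0.0395×4.810^0.5) / (0.0837×4.810^2) = 0.08663/1.936 = 0.0447.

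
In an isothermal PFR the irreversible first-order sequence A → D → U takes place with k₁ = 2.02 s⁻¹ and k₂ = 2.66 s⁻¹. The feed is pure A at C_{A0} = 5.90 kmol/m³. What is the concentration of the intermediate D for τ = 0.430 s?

1.88 kmol/m³

The intermediate concentration in a first-order A→B→C sequence is C_D = k₁C_{A0}(e^(−k₁τ) − e^(−k₂τ))/(k₂−k₁).
e^(−k₁τ) = e^(−2.02×0.430) = e^(−0.8686) = 0.4195; e^(−k₂τ) = e^(−1.144) = 0.3186.
C_D = 2.02×5.90/(2.66−2.02) × (0.4195−0.3186) = 18.62×0.1009 = 1.880 kmol/m³.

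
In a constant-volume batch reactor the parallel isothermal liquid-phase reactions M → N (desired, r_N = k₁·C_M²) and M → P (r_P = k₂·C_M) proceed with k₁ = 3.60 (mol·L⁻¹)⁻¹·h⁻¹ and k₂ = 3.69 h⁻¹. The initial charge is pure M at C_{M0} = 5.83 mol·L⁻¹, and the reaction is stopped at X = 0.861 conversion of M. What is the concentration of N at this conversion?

C_M = C_{M0}(1−X) = 0.8104 mol·L⁻¹.
Along a PFR/batch, dC_P/dC_M = −r_P/(r_N+r_P) = −k₂/(k₂+k₁·C_M).
Integrating from C_{M0} to C_M: C_P = (3.69/3.60)·ln[(3.69+3.60·5.83)/(3.69+3.60·0.810)] = 1.025·ln(24.68/6.607) = 1.351 mol·L⁻¹.
Then C_N = (C_{M0}−C_M) − C_P = 5.020 − 1.351 = 3.669 mol·L⁻¹.

3.67 mol·L⁻¹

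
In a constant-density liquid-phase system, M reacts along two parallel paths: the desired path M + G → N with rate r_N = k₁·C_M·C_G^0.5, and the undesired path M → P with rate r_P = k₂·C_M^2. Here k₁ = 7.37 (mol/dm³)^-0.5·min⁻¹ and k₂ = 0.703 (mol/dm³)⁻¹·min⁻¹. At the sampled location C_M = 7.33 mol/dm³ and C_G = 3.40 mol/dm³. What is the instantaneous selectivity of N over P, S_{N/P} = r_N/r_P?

S_{N/P} = r_N/r_P = (k₁·C_M·C_G^0.5)/(k₂·C_M^2) = (k₁/k₂)·C_M⁻¹·C_G^0.5.
= (7.37×7.330×3.400^0.5) / (0.703×7.330^2) = 99.61/37.77 = 2.64.
The undesired path is higher order in M, so low C_M (CSTR or dilute feed) favours N.

2.64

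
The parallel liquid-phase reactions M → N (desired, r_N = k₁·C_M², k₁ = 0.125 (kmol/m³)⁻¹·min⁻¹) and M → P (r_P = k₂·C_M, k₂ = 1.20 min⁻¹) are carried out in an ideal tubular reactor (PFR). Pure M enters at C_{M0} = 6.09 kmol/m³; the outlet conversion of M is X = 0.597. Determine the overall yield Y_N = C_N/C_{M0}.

0.181

C_M = C_{M0}(1−X) = 2.454 kmol/m³.
Along a PFR/batch, dC_P/dC_M = −r_P/(r_N+r_P) = −k₂/(k₂+k₁·C_M).
Integrating from C_{M0} to C_M: C_P = (1.20/0.125)·ln[(1.20+0.125·6.09)/(1.20+0.125·2.45)] = 9.600·ln(1.961/1.507) = 2.531 kmol/m³.
Then C_N = (C_{M0}−C_M) − C_P = 3.636 − 2.531 = 1.105 kmol/m³.
Y_N = C_N/C_{M0} = 1.105/6.09 = 0.181.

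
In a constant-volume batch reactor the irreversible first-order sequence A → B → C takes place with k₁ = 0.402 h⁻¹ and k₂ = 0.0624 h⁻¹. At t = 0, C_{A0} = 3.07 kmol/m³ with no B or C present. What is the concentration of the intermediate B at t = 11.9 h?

The intermediate concentration in a first-order A→B→C sequence is C_B = k₁C_{A0}(e^(−k₁t) − e^(−k₂t))/(k₂−k₁).
e^(−k₁t) = e^(−0.402×11.9) = e^(−4.784) = 0.008364; e^(−k₂t) = e^(−0.7426) = 0.4759.
C_B = 0.402×3.07/(0.0624−0.402) × (0.008364−0.4759) = (-3.634)×(-0.4675) = 1.699 kmol/m³.

1.70 kmol/m³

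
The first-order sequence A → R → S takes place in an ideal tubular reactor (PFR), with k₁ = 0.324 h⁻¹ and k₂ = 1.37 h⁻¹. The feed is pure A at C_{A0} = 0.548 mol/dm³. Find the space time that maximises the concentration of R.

The intermediate peaks when r₁ = r₂, i.e. k₁e^(−k₁τ) = k₂e^(−k₂τ), giving τ_opt = ln(k₂/k₁)/(k₂−k₁).
= ln(1.37/0.324)/(1.37−0.324) = ln(4.228)/1.046 = 1.442/1.046 = 1.38 h.

1.38 h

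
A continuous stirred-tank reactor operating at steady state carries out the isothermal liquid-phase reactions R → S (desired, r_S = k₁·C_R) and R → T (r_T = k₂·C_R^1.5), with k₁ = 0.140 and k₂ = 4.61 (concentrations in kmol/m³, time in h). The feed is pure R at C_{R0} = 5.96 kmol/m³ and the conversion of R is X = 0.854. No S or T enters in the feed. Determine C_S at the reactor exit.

0.160 kmol/m³

Exit C_R = C_{R0}(1−X) = 5.96×0.146 = 0.8702 kmol/m³.
A CSTR operates uniformly at the exit composition, giving r_S = 0.1218 and r_T = 3.742 (each k·C_R^n at C_R = 0.8702).
Fraction of consumed R going to S: r_S/(r_S+r_T) = 0.03153.
C_S = 0.03153·C_{R0}·X = 0.03153×5.96×0.854 = 0.160 kmol/m³.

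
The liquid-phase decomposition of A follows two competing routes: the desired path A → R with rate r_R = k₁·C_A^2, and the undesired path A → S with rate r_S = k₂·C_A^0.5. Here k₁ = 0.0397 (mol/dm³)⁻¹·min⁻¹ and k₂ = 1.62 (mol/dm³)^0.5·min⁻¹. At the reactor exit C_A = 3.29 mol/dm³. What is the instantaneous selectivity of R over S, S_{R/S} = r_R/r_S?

S_{R/S} = r_R/r_S = (k₁·C_A^2)/(k₂·C_A^0.5) = (k₁/k₂)·C_A^1.5.
= (0.0397×3.290^2) / (1.62×3.290^0.5) = 0.4297/2.938 = 0.146.

0.146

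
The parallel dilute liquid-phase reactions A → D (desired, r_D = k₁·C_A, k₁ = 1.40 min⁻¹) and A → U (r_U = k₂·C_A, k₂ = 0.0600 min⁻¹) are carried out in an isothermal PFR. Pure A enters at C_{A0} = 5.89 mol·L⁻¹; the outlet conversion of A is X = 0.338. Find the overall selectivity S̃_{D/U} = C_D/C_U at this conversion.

C_A = C_{A0}(1−X) = 3.899 mol·L⁻¹.
Both paths are first order in A, so the instantaneous fraction to D is constant: dC_D/d(−C_A) = k₁/(k₁+k₂) = 0.9589.
C_D = 0.9589·(C_{A0}−C_A) = 0.9589×1.991 = 1.91 mol·L⁻¹.
C_U = (C_{A0}−C_A)−C_D = 0.08181 mol·L⁻¹; S̃_{D/U} = 1.909/0.08181 = 23.3.

23.3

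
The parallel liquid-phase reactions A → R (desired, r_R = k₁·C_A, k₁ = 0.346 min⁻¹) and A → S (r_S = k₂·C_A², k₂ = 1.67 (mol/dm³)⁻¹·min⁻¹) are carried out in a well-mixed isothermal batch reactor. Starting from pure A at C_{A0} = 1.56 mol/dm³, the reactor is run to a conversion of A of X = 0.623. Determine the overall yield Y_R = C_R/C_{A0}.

0.106

C_A = C_{A0}(1−X) = 0.5881 mol/dm³.
Along a PFR/batch, dC_R/dC_A = −r_R/(r_R+r_S) = −k₁/(k₁+k₂·C_A).
Integrating from C_{A0} to C_A: C_R = (0.346/1.67)·ln[(0.346+1.67·1.56)/(0.346+1.67·0.588)] = 0.2072·ln(2.951/1.328) = 0.1654 mol/dm³.
Y_R = C_R/C_{A0} = 0.1654/1.56 = 0.106.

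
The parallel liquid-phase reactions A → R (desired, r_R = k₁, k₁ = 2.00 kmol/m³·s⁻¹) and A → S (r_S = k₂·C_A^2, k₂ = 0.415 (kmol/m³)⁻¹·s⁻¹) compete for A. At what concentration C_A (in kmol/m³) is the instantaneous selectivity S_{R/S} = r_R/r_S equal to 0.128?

6.14 kmol/m³

S_{R/S} = (k₁/k₂)·C_A^-2 ⇒ C_A = (S·k₂/k₁)^(-0.5).
= (0.128×0.415/2.00)^(-0.5) = (0.02656)^(-0.5) = 6.14 kmol/m³.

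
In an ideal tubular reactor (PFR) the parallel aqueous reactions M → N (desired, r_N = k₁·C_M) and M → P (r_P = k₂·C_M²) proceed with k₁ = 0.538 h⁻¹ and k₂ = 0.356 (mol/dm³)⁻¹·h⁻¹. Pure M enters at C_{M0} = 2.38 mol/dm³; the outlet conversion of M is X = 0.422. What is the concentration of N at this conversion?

0.451 mol/dm³

C_M = C_{M0}(1−X) = 1.376 mol/dm³.
Along a PFR/batch, dC_N/dC_M = −r_N/(r_N+r_P) = −k₁/(k₁+k₂·C_M).
Integrating from C_{M0} to C_M: C_N = (0.538/0.356)·ln[(0.538+0.356·2.38)/(0.538+0.356·1.38)] = 1.511·ln(1.385/1.028) = 0.4512 mol/dm³.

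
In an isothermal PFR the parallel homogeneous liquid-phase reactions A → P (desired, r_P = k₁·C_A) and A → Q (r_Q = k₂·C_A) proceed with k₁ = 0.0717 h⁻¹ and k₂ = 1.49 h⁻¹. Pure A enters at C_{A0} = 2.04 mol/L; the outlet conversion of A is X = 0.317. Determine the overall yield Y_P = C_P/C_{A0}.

C_A = C_{A0}(1−X) = 1.393 mol/L.
Both paths are first order in A, so the instantaneous fraction to P is constant: dC_P/d(−C_A) = k₁/(k₁+k₂) = 0.04591.
C_P = 0.04591·(C_{A0}−C_A) = 0.04591×0.6467 = 0.0297 mol/L.
Y_P = C_P/C_{A0} = 0.02969/2.04 = 0.0146.

0.0146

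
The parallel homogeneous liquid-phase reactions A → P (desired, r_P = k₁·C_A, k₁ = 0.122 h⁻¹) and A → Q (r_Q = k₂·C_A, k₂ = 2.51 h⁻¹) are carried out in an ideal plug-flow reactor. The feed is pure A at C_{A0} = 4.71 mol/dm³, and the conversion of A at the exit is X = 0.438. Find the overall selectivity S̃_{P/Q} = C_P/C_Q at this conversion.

C_A = C_{A0}(1−X) = 2.647 mol/dm³.
Both paths are first order in A, so the instantaneous fraction to P is constant: dC_P/d(−C_A) = k₁/(k₁+k₂) = 0.04635.
C_P = 0.04635·(C_{A0}−C_A) = 0.04635×2.063 = 0.0956 mol/dm³.
C_Q = (C_{A0}−C_A)−C_P = 1.967 mol/dm³; S̃_{P/Q} = 0.09562/1.967 = 0.0486.

0.0486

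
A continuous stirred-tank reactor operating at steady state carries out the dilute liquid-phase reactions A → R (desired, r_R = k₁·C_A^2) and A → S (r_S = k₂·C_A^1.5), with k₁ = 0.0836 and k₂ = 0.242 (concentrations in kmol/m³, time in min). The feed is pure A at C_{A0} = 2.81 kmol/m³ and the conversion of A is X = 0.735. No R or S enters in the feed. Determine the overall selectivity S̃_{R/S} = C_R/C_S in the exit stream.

0.298

Exit C_A = C_{A0}(1−X) = 2.81×0.265 = 0.7447 kmol/m³.
A CSTR operates uniformly at the exit composition, giving r_R = 0.04636 and r_S = 0.1555 (each k·C_A^n at C_A = 0.7447).
Overall selectivity = C_R/C_S = r_Rτ/(r_Sτ) = r_R/r_S = 0.298.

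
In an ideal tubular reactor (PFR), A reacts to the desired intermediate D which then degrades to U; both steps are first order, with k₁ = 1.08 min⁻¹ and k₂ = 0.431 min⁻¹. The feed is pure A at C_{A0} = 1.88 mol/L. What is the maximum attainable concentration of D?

1.02 mol/L

For a first-order series the maximum intermediate yield is C_{D,max}/C_{A0} = (k₁/k₂)^[k₂/(k₂−k₁)].
= (1.08/0.431)^(0.431/(0.431−1.08)) = (2.506)^(-0.6641) = 0.5433.
C_{D,max} = 0.5433×1.88 = 1.02 mol/L.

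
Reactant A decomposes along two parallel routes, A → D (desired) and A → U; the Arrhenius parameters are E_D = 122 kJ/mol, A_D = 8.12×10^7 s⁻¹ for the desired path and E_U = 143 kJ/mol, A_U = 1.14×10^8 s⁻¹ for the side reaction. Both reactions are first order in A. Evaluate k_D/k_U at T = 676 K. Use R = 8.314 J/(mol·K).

29.9

With equal orders, S_{D/U} = k_D/k_U = (A_D/A_U)·exp[(E_U−E_D)/(RT)].
(E_U−E_D)/(RT) = (143−122)×10³/(8.314×676) = 21000/5620 = 3.736.
k_D/k_U = (8.12×10^7/1.14×10^8)·exp(3.736) = 0.7123 × 41.95 = 29.9.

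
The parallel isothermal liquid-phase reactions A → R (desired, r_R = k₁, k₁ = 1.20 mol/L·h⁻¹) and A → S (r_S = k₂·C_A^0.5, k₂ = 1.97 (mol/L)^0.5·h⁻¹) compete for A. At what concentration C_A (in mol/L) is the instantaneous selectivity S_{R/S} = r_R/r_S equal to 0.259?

5.53 mol/L

S_{R/S} = (k₁/k₂)·C_A^-0.5 ⇒ C_A = (S·k₂/k₁)^(-2).
= (0.259×1.97/1.20)^(-2) = (0.4252)^(-2) = 5.53 mol/L.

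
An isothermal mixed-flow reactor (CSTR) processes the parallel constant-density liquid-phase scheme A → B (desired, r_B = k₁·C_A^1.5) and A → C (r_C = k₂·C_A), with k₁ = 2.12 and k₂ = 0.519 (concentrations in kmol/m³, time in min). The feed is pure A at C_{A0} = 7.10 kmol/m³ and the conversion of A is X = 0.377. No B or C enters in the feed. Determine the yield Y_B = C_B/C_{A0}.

0.338

Exit C_A = C_{A0}(1−X) = 7.10×0.623 = 4.423 kmol/m³.
A CSTR operates uniformly at the exit composition, giving r_B = 19.72 and r_C = 2.296 (each k·C_A^n at C_A = 4.423).
Fraction of consumed A going to B: r_B/(r_B+r_C) = 0.8957.
C_B = 0.8957·C_{A0}·X = 0.8957×7.10×0.377 = 2.40 kmol/m³; Y_B = C_B/C_{A0} = 0.338.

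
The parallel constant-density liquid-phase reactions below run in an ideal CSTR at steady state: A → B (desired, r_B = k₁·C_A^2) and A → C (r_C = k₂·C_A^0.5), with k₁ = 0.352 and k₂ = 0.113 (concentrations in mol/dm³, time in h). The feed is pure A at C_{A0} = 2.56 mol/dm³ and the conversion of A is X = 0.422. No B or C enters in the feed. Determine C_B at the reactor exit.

Exit C_A = C_{A0}(1−X) = 2.56×0.578 = 1.480 mol/dm³.
A CSTR operates uniformly at the exit composition, giving r_B = 0.7707 and r_C = 0.1375 (each k·C_A^n at C_A = 1.480).
Fraction of consumed A going to B: r_B/(r_B+r_C) = 0.8486.
C_B = 0.8486·C_{A0}·X = 0.8486×2.56×0.422 = 0.917 mol/dm³.

0.917 mol/dm³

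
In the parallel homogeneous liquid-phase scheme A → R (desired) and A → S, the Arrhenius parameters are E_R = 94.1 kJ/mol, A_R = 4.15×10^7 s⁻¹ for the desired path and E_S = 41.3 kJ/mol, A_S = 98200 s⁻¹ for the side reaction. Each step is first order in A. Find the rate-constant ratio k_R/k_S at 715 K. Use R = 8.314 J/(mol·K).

With equal orders, S_{R/S} = k_R/k_S = (A_R/A_S)·exp[(E_S−E_R)/(RT)].
(E_S−E_R)/(RT) = (41.3−94.1)×10³/(8.314×715) = -52800/5945 = -8.882.
k_R/k_S = (4.15×10^7/98200)·exp(-8.882) = 422.6 × 1.388×10^-4 = 0.0587.
Since E_R > E_S, raising the temperature improves selectivity toward R.

0.0587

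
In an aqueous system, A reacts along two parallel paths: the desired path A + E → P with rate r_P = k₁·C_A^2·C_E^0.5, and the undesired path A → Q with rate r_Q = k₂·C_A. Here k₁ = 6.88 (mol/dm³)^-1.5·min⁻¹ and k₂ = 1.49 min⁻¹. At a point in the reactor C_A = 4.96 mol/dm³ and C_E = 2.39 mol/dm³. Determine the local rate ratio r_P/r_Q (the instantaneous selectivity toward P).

S_{P/Q} = r_P/r_Q = (k₁·C_A^2·C_E^0.5)/(k₂·C_A) = (k₁/k₂)·C_A·C_E^0.5.
= (6.88×4.960^2×2.390^0.5) / (1.49×4.960) = 261.7/7.390 = 35.4.
Since the desired path is higher order in A, keeping C_A high (PFR or concentrated feed) favours P.

35.4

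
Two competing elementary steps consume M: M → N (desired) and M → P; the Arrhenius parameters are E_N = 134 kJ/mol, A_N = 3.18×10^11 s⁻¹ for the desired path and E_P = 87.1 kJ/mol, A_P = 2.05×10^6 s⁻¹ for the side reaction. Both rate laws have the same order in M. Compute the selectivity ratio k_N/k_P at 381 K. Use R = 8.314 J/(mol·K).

0.0576

k_N/k_P = (A_N/A_P)·exp[−(E_N−E_P)/(RT)] = (A_N/A_P)·exp[(E_P−E_N)/(RT)].
(E_P−E_N)/(RT) = (87.1−134)×10³/(8.314×381) = -46900/3168 = -14.81.
k_N/k_P = (3.18×10^11/2.05×10^6)·exp(-14.81) = 1.551×10^5 × 3.714×10^-7 = 0.0576.
Since E_N > E_P, raising the temperature improves selectivity toward N.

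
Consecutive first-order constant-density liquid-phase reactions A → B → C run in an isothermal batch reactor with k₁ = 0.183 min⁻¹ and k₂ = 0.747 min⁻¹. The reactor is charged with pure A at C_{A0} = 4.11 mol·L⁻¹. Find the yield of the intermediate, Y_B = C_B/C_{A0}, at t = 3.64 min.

Solving the coupled first-order balances gives C_B(t) = [k₁/(k₂−k₁)]·C_{A0}·(e^(−k₁t) − e^(−k₂t)).
e^(−k₁t) = e^(−0.183×3.64) = e^(−0.6661) = 0.5137; e^(−k₂t) = e^(−2.719) = 0.06594.
C_B = 0.183×4.11/(0.747−0.183) × (0.5137−0.06594) = 1.334×0.4478 = 0.5971 mol·L⁻¹.
Y_B = C_B/C_{A0} = 0.5971/4.11 = 0.145.

0.145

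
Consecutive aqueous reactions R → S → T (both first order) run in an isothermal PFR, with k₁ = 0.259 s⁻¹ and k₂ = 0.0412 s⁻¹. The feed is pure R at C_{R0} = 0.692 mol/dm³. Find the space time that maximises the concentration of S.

8.44 s

The intermediate peaks when r₁ = r₂, i.e. k₁e^(−k₁τ) = k₂e^(−k₂τ), giving τ_opt = ln(k₂/k₁)/(k₂−k₁).
= ln(0.0412/0.259)/(0.0412−0.259) = ln(0.1591)/-0.2178 = -1.838/-0.2178 = 8.44 s.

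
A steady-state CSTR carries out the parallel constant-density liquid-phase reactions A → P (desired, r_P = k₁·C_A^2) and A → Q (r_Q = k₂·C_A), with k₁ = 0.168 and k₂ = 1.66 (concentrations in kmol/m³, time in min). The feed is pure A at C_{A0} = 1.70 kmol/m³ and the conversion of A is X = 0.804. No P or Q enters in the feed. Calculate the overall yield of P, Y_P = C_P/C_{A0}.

Exit C_A = C_{A0}(1−X) = 1.70×0.196 = 0.3332 kmol/m³.
In a CSTR the entire volume is at exit conditions, so r_P = 0.168×0.3332^2 = 0.01865 and r_Q = 1.66×0.3332 = 0.5531.
Fraction of consumed A going to P: r_P/(r_P+r_Q) = 0.03262.
C_P = 0.03262·C_{A0}·X = 0.03262×1.70×0.804 = 0.0446 kmol/m³; Y_P = C_P/C_{A0} = 0.0262.

0.0262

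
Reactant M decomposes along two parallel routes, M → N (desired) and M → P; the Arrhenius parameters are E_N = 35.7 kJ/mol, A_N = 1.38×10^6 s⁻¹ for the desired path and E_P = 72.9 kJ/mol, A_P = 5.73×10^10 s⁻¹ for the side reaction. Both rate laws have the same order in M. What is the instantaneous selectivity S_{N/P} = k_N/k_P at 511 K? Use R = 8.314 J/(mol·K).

0.153

Since both paths have the same order in M, the concentration cancels and S_{N/P} = k_N/k_P = (A_N/A_P)·exp[(E_P−E_N)/(RT)].
(E_P−E_N)/(RT) = (72.9−35.7)×10³/(8.314×511) = 37200/4248 = 8.756.
k_N/k_P = (1.38×10^6/5.73×10^10)·exp(8.756) = 2.408×10^-5 × 6349 = 0.153.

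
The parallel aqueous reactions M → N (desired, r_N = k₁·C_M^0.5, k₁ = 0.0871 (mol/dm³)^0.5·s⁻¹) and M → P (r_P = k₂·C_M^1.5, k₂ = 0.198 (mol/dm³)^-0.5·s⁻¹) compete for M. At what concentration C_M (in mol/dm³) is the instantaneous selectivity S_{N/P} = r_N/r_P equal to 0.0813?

S_{N/P} = (k₁/k₂)·C_M⁻¹ ⇒ C_M = (S·k₂/k₁)^(-1).
= (0.0813×0.198/0.0871)^(-1) = (0.1848)^(-1) = 5.41 mol/dm³.

5.41 mol/dm³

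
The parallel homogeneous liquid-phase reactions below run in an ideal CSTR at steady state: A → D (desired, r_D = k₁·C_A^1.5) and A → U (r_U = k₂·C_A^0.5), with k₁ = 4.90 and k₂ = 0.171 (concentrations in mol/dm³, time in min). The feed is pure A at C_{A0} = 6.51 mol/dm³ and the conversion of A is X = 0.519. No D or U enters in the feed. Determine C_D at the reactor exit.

3.34 mol/dm³

Exit C_A = C_{A0}(1−X) = 6.51×0.481 = 3.131 mol/dm³.
In a CSTR the entire volume is at exit conditions, so r_D = 4.90×3.131^1.5 = 27.15 and r_U = 0.171×3.131^0.5 = 0.3026.
Fraction of consumed A going to D: r_D/(r_D+r_U) = 0.9890.
C_D = 0.9890·C_{A0}·X = 0.9890×6.51×0.519 = 3.34 mol/dm³.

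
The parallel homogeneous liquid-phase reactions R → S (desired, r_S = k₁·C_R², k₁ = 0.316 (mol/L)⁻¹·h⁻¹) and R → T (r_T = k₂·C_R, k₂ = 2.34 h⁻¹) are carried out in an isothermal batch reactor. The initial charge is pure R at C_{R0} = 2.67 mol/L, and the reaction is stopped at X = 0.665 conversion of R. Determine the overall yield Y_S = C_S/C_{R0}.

0.127

C_R = C_{R0}(1−X) = 0.8944 mol/L.
Along a PFR/batch, dC_T/dC_R = −r_T/(r_S+r_T) = −k₂/(k₂+k₁·C_R).
Integrating from C_{R0} to C_R: C_T = (2.34/0.316)·ln[(2.34+0.316·2.67)/(2.34+0.316·0.894)] = 7.405·ln(3.184/2.623) = 1.436 mol/L.
Then C_S = (C_{R0}−C_R) − C_T = 1.776 − 1.436 = 0.3400 mol/L.
Y_S = C_S/C_{R0} = 0.3400/2.67 = 0.127.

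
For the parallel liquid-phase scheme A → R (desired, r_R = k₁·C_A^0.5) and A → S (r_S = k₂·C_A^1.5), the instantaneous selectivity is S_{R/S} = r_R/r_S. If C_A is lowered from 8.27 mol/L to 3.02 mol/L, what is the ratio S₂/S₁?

S_{R/S} = (k₁/k₂)·C_A⁻¹, so S₂/S₁ = (C_{A,2}/C_{A,1})⁻¹.
= 8.27/3.02 = 2.74.

2.74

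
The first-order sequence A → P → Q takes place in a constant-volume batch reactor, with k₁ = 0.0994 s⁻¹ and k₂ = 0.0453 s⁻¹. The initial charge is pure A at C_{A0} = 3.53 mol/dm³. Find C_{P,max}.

1.83 mol/dm³

For a first-order series the maximum intermediate yield is C_{P,max}/C_{A0} = (k₁/k₂)^[k₂/(k₂−k₁)].
= (0.0994/0.0453)^(0.0453/(0.0453−0.0994)) = (2.194)^(-0.8373) = 0.5179.
C_{P,max} = 0.5179×3.53 = 1.83 mol/dm³.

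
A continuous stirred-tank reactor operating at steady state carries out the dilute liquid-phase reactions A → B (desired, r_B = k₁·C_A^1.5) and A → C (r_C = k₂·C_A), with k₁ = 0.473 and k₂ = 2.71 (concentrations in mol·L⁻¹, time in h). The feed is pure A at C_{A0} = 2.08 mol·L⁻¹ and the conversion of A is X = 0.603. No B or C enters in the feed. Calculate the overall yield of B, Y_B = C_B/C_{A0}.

Exit C_A = C_{A0}(1−X) = 2.08×0.397 = 0.8258 mol·L⁻¹.
In a CSTR the entire volume is at exit conditions, so r_B = 0.473×0.8258^1.5 = 0.3549 and r_C = 2.71×0.8258 = 2.238.
Fraction of consumed A going to B: r_B/(r_B+r_C) = 0.1369.
C_B = 0.1369·C_{A0}·X = 0.1369×2.08×0.603 = 0.172 mol·L⁻¹; Y_B = C_B/C_{A0} = 0.0825.

0.0825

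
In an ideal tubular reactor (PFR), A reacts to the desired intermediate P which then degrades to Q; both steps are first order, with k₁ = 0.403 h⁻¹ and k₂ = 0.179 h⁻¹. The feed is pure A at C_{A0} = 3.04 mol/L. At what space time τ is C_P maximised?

3.62 h

The intermediate peaks when r₁ = r₂, i.e. k₁e^(−k₁τ) = k₂e^(−k₂τ), giving τ_opt = ln(k₂/k₁)/(k₂−k₁).
= ln(0.179/0.403)/(0.179−0.403) = ln(0.4442)/-0.2240 = -0.8116/-0.2240 = 3.62 h.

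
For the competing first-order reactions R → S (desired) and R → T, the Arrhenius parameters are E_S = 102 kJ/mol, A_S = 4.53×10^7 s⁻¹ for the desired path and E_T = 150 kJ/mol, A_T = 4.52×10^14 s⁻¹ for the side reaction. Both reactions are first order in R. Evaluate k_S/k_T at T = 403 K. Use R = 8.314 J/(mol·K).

Since both paths have the same order in R, the concentration cancels and S_{S/T} = k_S/k_T = (A_S/A_T)·exp[(E_T−E_S)/(RT)].
(E_T−E_S)/(RT) = (150−102)×10³/(8.314×403) = 48000/3351 = 14.33.
k_S/k_T = (4.53×10^7/4.52×10^14)·exp(14.33) = 1.002×10^-7 × 1.666×10^6 = 0.167.

0.167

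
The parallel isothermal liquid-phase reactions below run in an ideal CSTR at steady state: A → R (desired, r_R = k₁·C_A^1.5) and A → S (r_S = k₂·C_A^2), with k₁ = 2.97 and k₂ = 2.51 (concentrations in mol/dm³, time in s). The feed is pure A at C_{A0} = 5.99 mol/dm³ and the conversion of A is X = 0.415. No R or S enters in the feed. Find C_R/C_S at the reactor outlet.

0.632

Exit C_A = C_{A0}(1−X) = 5.99×0.585 = 3.504 mol/dm³.
In a CSTR the entire volume is at exit conditions, so r_R = 2.97×3.504^1.5 = 19.48 and r_S = 2.51×3.504^2 = 30.82.
Overall selectivity = C_R/C_S = r_Rτ/(r_Sτ) = r_R/r_S = 0.632.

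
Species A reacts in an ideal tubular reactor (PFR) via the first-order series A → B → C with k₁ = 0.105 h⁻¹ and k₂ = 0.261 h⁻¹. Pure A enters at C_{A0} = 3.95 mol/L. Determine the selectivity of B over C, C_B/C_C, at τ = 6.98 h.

0.704

Solving the coupled first-order balances gives C_B(τ) = [k₁/(k₂−k₁)]·C_{A0}·(e^(−k₁τ) − e^(−k₂τ)).
e^(−k₁τ) = e^(−0.105×6.98) = e^(−0.7329) = 0.4805; e^(−k₂τ) = e^(−1.822) = 0.1617.
C_B = 0.105×3.95/(0.261−0.105) × (0.4805−0.1617) = 2.659×0.3188 = 0.8475 mol/L.
C_A = C_{A0}e^(−k₁τ) = 1.898 mol/L, so C_C = C_{A0}−C_A−C_B = 1.204 mol/L; C_B/C_C = 0.704.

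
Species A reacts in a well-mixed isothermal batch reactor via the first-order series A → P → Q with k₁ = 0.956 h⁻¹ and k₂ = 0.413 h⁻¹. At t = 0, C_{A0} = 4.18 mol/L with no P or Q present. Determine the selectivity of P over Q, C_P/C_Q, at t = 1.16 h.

The intermediate concentration in a first-order A→B→C sequence is C_P = k₁C_{A0}(e^(−k₁t) − e^(−k₂t))/(k₂−k₁).
e^(−k₁t) = e^(−0.956×1.16) = e^(−1.109) = 0.3299; e^(−k₂t) = e^(−0.4791) = 0.6194.
C_P = 0.956×4.18/(0.413−0.956) × (0.3299−0.6194) = (-7.359)×(-0.2895) = 2.130 mol/L.
C_A = C_{A0}e^(−k₁t) = 1.379 mol/L, so C_Q = C_{A0}−C_A−C_P = 0.6709 mol/L; C_P/C_Q = 3.18.

3.18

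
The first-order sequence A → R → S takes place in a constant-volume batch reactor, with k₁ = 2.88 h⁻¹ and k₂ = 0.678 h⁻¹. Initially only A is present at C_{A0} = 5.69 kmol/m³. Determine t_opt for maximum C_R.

0.657 h

The intermediate peaks when r₁ = r₂, i.e. k₁e^(−k₁t) = k₂e^(−k₂t), giving t_opt = ln(k₂/k₁)/(k₂−k₁).
= ln(0.678/2.88)/(0.678−2.88) = ln(0.2354)/-2.202 = -1.446/-2.202 = 0.657 h.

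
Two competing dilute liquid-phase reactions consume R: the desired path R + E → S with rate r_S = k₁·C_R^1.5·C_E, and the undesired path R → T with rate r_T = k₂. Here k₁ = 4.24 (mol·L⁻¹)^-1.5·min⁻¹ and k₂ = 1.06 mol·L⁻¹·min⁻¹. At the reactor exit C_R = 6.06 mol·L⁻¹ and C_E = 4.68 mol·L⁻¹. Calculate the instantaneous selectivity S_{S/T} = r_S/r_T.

S_{S/T} = r_S/r_T = (k₁·C_R^1.5·C_E)/(k₂) = (k₁/k₂)·C_R^1.5·C_E.
= (4.24×6.060^1.5×4.680) / (1.06) = 296.0/1.060 = 279.
Since the desired path is higher order in R, keeping C_R high (PFR or concentrated feed) favours S.

279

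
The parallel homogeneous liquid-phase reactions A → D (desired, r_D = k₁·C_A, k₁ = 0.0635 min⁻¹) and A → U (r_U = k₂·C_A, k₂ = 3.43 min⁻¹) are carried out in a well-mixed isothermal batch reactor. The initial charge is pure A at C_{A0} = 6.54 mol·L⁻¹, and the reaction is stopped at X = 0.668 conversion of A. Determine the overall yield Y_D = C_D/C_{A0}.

0.0121

C_A = C_{A0}(1−X) = 2.171 mol·L⁻¹.
Both paths are first order in A, so the instantaneous fraction to D is constant: dC_D/d(−C_A) = k₁/(k₁+k₂) = 0.01818.
C_D = 0.01818·(C_{A0}−C_A) = 0.01818×4.369 = 0.0794 mol·L⁻¹.
Y_D = C_D/C_{A0} = 0.07941/6.54 = 0.0121.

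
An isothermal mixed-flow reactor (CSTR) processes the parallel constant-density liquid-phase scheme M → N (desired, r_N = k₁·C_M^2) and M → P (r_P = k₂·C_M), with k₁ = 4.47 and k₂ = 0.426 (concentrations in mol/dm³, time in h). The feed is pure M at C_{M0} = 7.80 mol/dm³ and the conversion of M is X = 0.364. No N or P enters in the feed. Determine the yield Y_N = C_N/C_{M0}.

Exit C_M = C_{M0}(1−X) = 7.80×0.636 = 4.961 mol/dm³.
In a CSTR the entire volume is at exit conditions, so r_N = 4.47×4.961^2 = 110.0 and r_P = 0.426×4.961 = 2.113.
Fraction of consumed M going to N: r_N/(r_N+r_P) = 0.9812.
C_N = 0.9812·C_{M0}·X = 0.9812×7.80×0.364 = 2.79 mol/dm³; Y_N = C_N/C_{M0} = 0.357.

0.357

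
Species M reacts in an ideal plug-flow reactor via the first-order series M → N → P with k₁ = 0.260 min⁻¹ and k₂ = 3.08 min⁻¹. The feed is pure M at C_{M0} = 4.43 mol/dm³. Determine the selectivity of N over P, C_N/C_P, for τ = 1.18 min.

The intermediate concentration in a first-order A→B→C sequence is C_N = k₁C_{M0}(e^(−k₁τ) − e^(−k₂τ))/(k₂−k₁).
e^(−k₁τ) = e^(−0.260×1.18) = e^(−0.3068) = 0.7358; e^(−k₂τ) = e^(−3.634) = 0.02640.
C_N = 0.260×4.43/(3.08−0.260) × (0.7358−0.02640) = 0.4084×0.7094 = 0.2897 mol/dm³.
C_M = C_{M0}e^(−k₁τ) = 3.260 mol/dm³, so C_P = C_{M0}−C_M−C_N = 0.8807 mol/dm³; C_N/C_P = 0.329.

0.329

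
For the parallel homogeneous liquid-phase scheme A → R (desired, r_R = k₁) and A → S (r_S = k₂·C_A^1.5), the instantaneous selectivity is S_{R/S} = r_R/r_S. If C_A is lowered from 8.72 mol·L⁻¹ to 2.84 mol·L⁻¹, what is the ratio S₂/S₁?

S_{R/S} = (k₁/k₂)·C_A^-1.5, so S₂/S₁ = (C_{A,2}/C_{A,1})^-1.5.
= (2.84/8.72)^(-1.5) = (0.3257)^(-1.5) = 5.38.

5.38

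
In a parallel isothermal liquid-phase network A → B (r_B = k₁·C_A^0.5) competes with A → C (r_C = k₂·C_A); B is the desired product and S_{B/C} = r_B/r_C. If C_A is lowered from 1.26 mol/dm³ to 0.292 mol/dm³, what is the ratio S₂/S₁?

S_{B/C} = (k₁/k₂)·C_A^-0.5, so S₂/S₁ = (C_{A,2}/C_{A,1})^-0.5.
= (0.292/1.26)^(-0.5) = (0.2317)^(-0.5) = 2.08.

2.08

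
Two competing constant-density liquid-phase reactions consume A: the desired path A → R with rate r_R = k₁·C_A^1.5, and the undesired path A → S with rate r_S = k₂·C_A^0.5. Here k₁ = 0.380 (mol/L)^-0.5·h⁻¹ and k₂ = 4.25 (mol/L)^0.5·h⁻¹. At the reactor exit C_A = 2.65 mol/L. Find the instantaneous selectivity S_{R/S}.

S_{R/S} = r_R/r_S = (k₁·C_A^1.5)/(k₂·C_A^0.5) = (k₁/k₂)·C_A.
= (0.380×2.650^1.5) / (4.25×2.650^0.5) = 1.639/6.918 = 0.237.
Since the desired path is higher order in A, keeping C_A high (PFR or concentrated feed) favours R.

0.237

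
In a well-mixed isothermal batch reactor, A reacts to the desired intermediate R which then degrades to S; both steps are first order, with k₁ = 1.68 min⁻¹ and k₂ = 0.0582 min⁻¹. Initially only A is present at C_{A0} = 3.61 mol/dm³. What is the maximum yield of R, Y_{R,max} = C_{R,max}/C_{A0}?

For a first-order series the maximum intermediate yield is C_{R,max}/C_{A0} = (k₁/k₂)^[k₂/(k₂−k₁)].
= (1.68/0.0582)^(0.0582/(0.0582−1.68)) = (28.87)^(-0.03589) = 0.8863.

0.886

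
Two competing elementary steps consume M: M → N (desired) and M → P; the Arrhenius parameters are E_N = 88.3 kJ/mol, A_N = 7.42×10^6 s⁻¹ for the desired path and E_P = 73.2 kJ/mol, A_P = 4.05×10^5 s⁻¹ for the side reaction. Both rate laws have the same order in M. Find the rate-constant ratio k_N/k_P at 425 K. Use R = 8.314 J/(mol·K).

0.255

Since both paths have the same order in M, the concentration cancels and S_{N/P} = k_N/k_P = (A_N/A_P)·exp[(E_P−E_N)/(RT)].
(E_P−E_N)/(RT) = (73.2−88.3)×10³/(8.314×425) = -15100/3533 = -4.273.
k_N/k_P = (7.42×10^6/4.05×10^5)·exp(-4.273) = 18.32 × 0.01393 = 0.255.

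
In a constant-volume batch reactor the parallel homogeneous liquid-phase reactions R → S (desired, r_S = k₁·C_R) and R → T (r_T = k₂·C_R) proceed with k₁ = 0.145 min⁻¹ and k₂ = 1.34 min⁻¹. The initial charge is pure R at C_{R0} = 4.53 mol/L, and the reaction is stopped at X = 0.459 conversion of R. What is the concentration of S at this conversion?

0.203 mol/L

C_R = C_{R0}(1−X) = 2.451 mol/L.
Both paths are first order in R, so the instantaneous fraction to S is constant: dC_S/d(−C_R) = k₁/(k₁+k₂) = 0.09764.
C_S = 0.09764·(C_{R0}−C_R) = 0.09764×2.079 = 0.203 mol/L.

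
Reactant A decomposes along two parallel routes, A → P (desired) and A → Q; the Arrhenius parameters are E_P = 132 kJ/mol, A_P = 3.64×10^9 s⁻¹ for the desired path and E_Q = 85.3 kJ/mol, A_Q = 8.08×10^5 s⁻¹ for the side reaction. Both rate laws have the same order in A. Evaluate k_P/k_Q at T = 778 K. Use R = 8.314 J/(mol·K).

With equal orders, S_{P/Q} = k_P/k_Q = (A_P/A_Q)·exp[(E_Q−E_P)/(RT)].
(E_Q−E_P)/(RT) = (85.3−132)×10³/(8.314×778) = -46700/6468 = -7.220.
k_P/k_Q = (3.64×10^9/8.08×10^5)·exp(-7.220) = 4505 × 7.319×10^-4 = 3.30.

3.30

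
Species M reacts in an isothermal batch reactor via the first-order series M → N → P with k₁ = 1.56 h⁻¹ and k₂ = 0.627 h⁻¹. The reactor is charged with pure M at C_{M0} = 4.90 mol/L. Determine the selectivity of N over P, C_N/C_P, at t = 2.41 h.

Solving the coupled first-order balances gives C_N(t) = [k₁/(k₂−k₁)]·C_{M0}·(e^(−k₁t) − e^(−k₂t)).
e^(−k₁t) = e^(−1.56×2.41) = e^(−3.760) = 0.02329; e^(−k₂t) = e^(−1.511) = 0.2207.
C_N = 1.56×4.90/(0.627−1.56) × (0.02329−0.2207) = (-8.193)×(-0.1974) = 1.617 mol/L.
C_M = C_{M0}e^(−k₁t) = 0.1141 mol/L, so C_P = C_{M0}−C_M−C_N = 3.169 mol/L; C_N/C_P = 0.510.

0.510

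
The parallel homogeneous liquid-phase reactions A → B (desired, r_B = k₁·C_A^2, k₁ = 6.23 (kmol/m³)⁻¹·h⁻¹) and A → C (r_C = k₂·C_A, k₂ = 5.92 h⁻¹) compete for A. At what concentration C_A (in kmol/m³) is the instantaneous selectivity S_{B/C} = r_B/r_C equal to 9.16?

S_{B/C} = (k₁/k₂)·C_A ⇒ C_A = S·k₂/k₁.
= 9.16×5.92/6.23 = 8.70 kmol/m³.

8.70 kmol/m³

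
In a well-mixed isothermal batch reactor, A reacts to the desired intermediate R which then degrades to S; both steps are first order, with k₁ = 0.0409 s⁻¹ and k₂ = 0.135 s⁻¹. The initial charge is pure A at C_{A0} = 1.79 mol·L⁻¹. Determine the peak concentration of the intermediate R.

Evaluating C_R at t_opt = ln(k₂/k₁)/(k₂−k₁) gives C_{R,max}/C_{A0} = (k₁/k₂)^[k₂/(k₂−k₁)].
= (0.0409/0.135)^(0.135/(0.135−0.0409)) = (0.3030)^(1.435) = 0.1803.
C_{R,max} = 0.1803×1.79 = 0.323 mol·L⁻¹.

0.323 mol·L⁻¹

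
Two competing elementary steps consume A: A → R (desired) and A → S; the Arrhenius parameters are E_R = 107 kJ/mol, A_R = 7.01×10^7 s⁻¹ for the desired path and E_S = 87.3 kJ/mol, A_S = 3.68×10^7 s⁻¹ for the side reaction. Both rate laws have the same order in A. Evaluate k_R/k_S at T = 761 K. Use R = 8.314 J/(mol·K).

0.0846

k_R/k_S = (A_R/A_S)·exp[−(E_R−E_S)/(RT)] = (A_R/A_S)·exp[(E_S−E_R)/(RT)].
(E_S−E_R)/(RT) = (87.3−107)×10³/(8.314×761) = -19700/6327 = -3.114.
k_R/k_S = (7.01×10^7/3.68×10^7)·exp(-3.114) = 1.905 × 0.04444 = 0.0846.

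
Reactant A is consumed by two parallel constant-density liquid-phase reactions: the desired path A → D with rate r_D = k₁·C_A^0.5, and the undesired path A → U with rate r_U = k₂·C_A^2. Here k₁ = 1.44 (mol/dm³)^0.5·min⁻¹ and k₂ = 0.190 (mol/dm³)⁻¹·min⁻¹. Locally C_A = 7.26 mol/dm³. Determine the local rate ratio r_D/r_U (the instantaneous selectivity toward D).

0.387

S_{D/U} = r_D/r_U = (k₁·C_A^0.5)/(k₂·C_A^2) = (k₁/k₂)·C_A^-1.5.
= (1.44×7.260^0.5) / (0.190×7.260^2) = 3.880/10.01 = 0.387.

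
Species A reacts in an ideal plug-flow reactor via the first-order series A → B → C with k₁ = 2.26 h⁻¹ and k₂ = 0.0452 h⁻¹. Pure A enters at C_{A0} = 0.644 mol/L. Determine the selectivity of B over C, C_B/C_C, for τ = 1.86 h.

14.8

For first-order series with pure A initially, C_B(τ) = k₁C_{A0}/(k₂−k₁)·(e^(−k₁τ) − e^(−k₂τ)).
e^(−k₁τ) = e^(−2.26×1.86) = e^(−4.204) = 0.01494; e^(−k₂τ) = e^(−0.08407) = 0.9194.
C_B = 2.26×0.644/(0.0452−2.26) × (0.01494−0.9194) = (-0.6571)×(-0.9044) = 0.5943 mol/L.
C_A = C_{A0}e^(−k₁τ) = 0.009622 mol/L, so C_C = C_{A0}−C_A−C_B = 0.04004 mol/L; C_B/C_C = 14.8.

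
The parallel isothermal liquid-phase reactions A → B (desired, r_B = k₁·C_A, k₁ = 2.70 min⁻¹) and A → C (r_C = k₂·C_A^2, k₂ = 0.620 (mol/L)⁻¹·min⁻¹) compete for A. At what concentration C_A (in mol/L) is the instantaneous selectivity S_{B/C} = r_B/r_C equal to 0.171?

25.5 mol/L

S_{B/C} = (k₁/k₂)·C_A⁻¹ ⇒ C_A = (S·k₂/k₁)^(-1).
= (0.171×0.620/2.70)^(-1) = (0.03927)^(-1) = 25.5 mol/L.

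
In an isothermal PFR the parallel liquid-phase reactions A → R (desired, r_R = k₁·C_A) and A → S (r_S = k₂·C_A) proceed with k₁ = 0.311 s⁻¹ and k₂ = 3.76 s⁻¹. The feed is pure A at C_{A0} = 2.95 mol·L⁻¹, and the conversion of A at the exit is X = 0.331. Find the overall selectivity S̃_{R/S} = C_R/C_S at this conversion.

C_A = C_{A0}(1−X) = 1.974 mol·L⁻¹.
Both paths are first order in A, so the instantaneous fraction to R is constant: dC_R/d(−C_A) = k₁/(k₁+k₂) = 0.07639.
C_R = 0.07639·(C_{A0}−C_A) = 0.07639×0.9765 = 0.0746 mol·L⁻¹.
C_S = (C_{A0}−C_A)−C_R = 0.9019 mol·L⁻¹; S̃_{R/S} = 0.07459/0.9019 = 0.0827.

0.0827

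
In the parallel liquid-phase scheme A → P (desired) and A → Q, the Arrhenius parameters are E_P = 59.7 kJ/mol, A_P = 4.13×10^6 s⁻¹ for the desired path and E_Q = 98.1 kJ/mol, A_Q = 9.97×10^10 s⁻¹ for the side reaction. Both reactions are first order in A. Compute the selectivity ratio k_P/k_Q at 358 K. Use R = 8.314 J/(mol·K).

16.6

Since both paths have the same order in A, the concentration cancels and S_{P/Q} = k_P/k_Q = (A_P/A_Q)·exp[(E_Q−E_P)/(RT)].
(E_Q−E_P)/(RT) = (98.1−59.7)×10³/(8.314×358) = 38400/2976 = 12.90.
k_P/k_Q = (4.13×10^6/9.97×10^10)·exp(12.90) = 4.142×10^-5 × 4.009×10^5 = 16.6.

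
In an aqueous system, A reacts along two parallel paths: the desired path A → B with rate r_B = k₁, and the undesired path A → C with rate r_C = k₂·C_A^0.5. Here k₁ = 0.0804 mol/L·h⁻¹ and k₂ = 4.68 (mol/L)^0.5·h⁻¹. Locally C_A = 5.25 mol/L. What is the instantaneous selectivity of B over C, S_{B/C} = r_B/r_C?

S_{B/C} = r_B/r_C = (k₁)/(k₂·C_A^0.5) = (k₁/k₂)·C_A^-0.5.
= (0.0804) / (4.68×5.250^0.5) = 0.08040/10.72 = 0.00750.

0.00750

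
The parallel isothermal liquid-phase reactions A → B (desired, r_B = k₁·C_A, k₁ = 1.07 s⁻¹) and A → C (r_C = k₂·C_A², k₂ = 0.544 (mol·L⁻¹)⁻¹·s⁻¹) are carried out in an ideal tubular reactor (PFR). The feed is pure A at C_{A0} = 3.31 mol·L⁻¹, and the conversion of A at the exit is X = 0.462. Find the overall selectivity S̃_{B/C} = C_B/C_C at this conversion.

0.786

C_A = C_{A0}(1−X) = 1.781 mol·L⁻¹.
Along a PFR/batch, dC_B/dC_A = −r_B/(r_B+r_C) = −k₁/(k₁+k₂·C_A).
Integrating from C_{A0} to C_A: C_B = (1.07/0.544)·ln[(1.07+0.544·3.31)/(1.07+0.544·1.78)] = 1.967·ln(2.871/2.039) = 0.6731 mol·L⁻¹.
C_C = (C_{A0}−C_A)−C_B = 0.8561 mol·L⁻¹; S̃_{B/C} = 0.6731/0.8561 = 0.786.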